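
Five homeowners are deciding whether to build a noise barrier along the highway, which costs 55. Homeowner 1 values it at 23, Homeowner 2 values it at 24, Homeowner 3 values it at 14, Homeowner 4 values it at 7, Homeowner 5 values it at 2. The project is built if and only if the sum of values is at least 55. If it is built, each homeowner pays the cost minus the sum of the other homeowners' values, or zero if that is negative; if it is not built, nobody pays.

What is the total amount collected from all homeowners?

17

Total value 70 ≥ cost 55, so it is built.
Homeowner 1: others sum to 47; max(0, 55 - 47) = 8.
Homeowner 2: others sum to 46; max(0, 55 - 46) = 9.
Homeowner 3: others sum to 56; max(0, 55 - 56) = 0.
Homeowner 4: others sum to 63; max(0, 55 - 63) = 0.
Homeowner 5: others sum to 68; max(0, 55 - 68) = 0.
Total collected = 8 + 9 + 0 + 0 + 0 = 17.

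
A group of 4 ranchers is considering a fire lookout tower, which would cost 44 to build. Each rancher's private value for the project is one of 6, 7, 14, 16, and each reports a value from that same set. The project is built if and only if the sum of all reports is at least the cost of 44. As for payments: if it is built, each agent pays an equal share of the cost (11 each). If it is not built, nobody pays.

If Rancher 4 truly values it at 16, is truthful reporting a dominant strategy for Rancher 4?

Check each profile of the others' reports and compare truth against every alternative report.
Others report (6, 6, 16): truth gives 5, best alternative gives 0.
Others report (6, 7, 16): truth gives 5, best alternative gives 0.
Others report (6, 16, 6): truth gives 5, best alternative gives 0.
Others report (6, 16, 7): truth gives 5, best alternative gives 0.
Others report (7, 6, 16): truth gives 5, best alternative gives 0.
Others report (7, 7, 14): truth gives 5, best alternative gives 0.
(Remaining 58 profiles checked similarly; truth is weakly best in each.)
In every case the truthful report is at least as good as any alternative, so it is a dominant strategy.

Yes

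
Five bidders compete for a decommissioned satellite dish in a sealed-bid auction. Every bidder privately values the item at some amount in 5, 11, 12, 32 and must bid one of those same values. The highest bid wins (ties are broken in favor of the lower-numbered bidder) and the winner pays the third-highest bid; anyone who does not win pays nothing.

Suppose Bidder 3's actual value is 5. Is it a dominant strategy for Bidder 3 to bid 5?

Yes

Check each profile of the others' bids and compare truth against every alternative bid.
Others bid (5, 5, 11, 11): truth gives 0, best alternative gives -6.
Others bid (5, 5, 5, 5): truth gives 0, best alternative gives 0.
Others bid (5, 5, 5, 11): truth gives 0, best alternative gives 0.
Others bid (5, 5, 5, 12): truth gives 0, best alternative gives 0.
Others bid (5, 5, 5, 32): truth gives 0, best alternative gives 0.
Others bid (5, 5, 11, 5): truth gives 0, best alternative gives 0.
(Remaining 250 profiles checked similarly; truth is weakly best in each.)
In every case the truthful bid is at least as good as any alternative, so it is a dominant strategy.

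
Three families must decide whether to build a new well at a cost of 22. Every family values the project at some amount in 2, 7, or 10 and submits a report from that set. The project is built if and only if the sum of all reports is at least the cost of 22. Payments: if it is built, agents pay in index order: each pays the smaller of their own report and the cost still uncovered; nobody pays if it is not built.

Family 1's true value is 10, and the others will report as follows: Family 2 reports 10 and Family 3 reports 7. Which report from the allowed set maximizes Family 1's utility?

Report 2: project not built, utility 0.
Report 7: project built, pays 7, utility 10 - 7 = 3.
Report 10: project built, pays 10, utility 10 - 10 = 0.
The best choice is 7 with utility 3.

7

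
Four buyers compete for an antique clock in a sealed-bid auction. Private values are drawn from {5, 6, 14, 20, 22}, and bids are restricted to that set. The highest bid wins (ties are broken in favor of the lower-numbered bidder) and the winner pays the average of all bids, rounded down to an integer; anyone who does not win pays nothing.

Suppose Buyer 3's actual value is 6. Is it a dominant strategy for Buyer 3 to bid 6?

Yes

Check each profile of the others' bids and compare truth against every alternative bid.
Others bid (5, 5, 5): truth gives 1, best alternative gives 0.
Others bid (5, 5, 6): truth gives 1, best alternative gives 0.
Others bid (5, 5, 14): truth gives 0, best alternative gives 0.
Others bid (5, 5, 20): truth gives 0, best alternative gives 0.
Others bid (5, 5, 22): truth gives 0, best alternative gives 0.
Others bid (5, 6, 5): truth gives 0, best alternative gives 0.
(Remaining 119 profiles checked similarly; truth is weakly best in each.)
In every case the truthful bid is at least as good as any alternative, so it is a dominant strategy.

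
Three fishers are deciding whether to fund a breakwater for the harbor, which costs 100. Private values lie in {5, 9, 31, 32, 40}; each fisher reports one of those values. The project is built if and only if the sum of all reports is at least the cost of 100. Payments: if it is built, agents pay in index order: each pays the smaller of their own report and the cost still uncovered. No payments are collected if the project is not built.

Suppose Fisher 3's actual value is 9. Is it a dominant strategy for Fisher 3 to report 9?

Yes

Check each profile of the others' reports and compare truth against every alternative report.
Others report (5, 5): truth gives 0, best alternative gives 0.
Others report (5, 9): truth gives 0, best alternative gives 0.
Others report (5, 31): truth gives 0, best alternative gives 0.
Others report (5, 32): truth gives 0, best alternative gives 0.
Others report (5, 40): truth gives 0, best alternative gives 0.
Others report (9, 5): truth gives 0, best alternative gives 0.
(Remaining 19 profiles checked similarly; truth is weakly best in each.)
In every case the truthful report is at least as good as any alternative, so it is a dominant strategy.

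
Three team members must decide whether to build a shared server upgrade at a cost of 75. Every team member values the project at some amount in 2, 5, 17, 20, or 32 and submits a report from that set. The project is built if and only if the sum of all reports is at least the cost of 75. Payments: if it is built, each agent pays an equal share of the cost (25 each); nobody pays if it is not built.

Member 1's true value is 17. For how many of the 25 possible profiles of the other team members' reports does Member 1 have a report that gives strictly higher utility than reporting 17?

Others report (32, 32): truth gives -8; report 2 gives 0 > -8. Violating.
Others report (2, 2): truth gives 0; no alternative beats it.
Others report (2, 5): truth gives 0; no alternative beats it.
(Checking all 25 profiles: 1 has a profitable deviation, 24 do not.)

1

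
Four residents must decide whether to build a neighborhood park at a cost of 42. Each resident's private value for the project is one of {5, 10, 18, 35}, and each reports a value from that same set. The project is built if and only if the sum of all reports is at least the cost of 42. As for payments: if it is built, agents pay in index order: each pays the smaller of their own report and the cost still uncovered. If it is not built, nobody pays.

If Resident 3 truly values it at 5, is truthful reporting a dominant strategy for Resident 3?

Check each profile of the others' reports and compare truth against every alternative report.
Others report (5, 5, 35): truth gives 0, best alternative gives -5.
Others report (5, 10, 18): truth gives 0, best alternative gives -5.
Others report (5, 10, 35): truth gives 0, best alternative gives -5.
Others report (5, 18, 10): truth gives 0, best alternative gives -5.
Others report (5, 18, 18): truth gives 0, best alternative gives -5.
Others report (5, 18, 35): truth gives 0, best alternative gives -5.
(Remaining 58 profiles checked similarly; truth is weakly best in each.)
In every case the truthful report is at least as good as any alternative, so it is a dominant strategy.

Yes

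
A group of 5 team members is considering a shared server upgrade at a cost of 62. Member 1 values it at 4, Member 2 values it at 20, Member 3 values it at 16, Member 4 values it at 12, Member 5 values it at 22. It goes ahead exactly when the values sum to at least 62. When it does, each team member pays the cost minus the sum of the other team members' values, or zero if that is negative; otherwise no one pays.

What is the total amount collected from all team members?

22

Total value 74 ≥ cost 62, so it is built.
Member 1: others sum to 70; max(0, 62 - 70) = 0.
Member 2: others sum to 54; max(0, 62 - 54) = 8.
Member 3: others sum to 58; max(0, 62 - 58) = 4.
Member 4: others sum to 62; max(0, 62 - 62) = 0.
Member 5: others sum to 52; max(0, 62 - 52) = 10.
Total collected = 0 + 8 + 4 + 0 + 10 = 22.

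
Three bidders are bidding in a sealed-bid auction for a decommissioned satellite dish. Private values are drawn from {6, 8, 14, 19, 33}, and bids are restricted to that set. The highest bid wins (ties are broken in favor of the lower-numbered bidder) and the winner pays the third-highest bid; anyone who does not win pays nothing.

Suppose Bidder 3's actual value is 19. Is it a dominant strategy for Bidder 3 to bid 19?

Consider the case where Bidder 1 bids 6 and Bidder 2 bids 19.
Truthful bid 19: loses, pays 0, utility 0.
Bid 33 instead: wins, pays 6, utility 19 - 6 = 13.
Since 13 > 0, bidding 33 is strictly better here, so truthful bidding is not dominant.

No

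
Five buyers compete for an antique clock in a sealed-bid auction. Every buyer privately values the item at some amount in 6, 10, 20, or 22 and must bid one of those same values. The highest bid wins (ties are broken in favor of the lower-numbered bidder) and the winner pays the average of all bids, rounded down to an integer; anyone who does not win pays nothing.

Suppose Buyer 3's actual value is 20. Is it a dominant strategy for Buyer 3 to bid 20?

No

Consider the case where Buyer 1 bids 6, Buyer 2 bids 6, Buyer 4 bids 6 and Buyer 5 bids 6.
Truthful bid 20: wins, pays 8, utility 20 - 8 = 12.
Bid 10 instead: wins, pays 6, utility 20 - 6 = 14.
Since 14 > 12, bidding 10 is strictly better here, so truthful bidding is not dominant.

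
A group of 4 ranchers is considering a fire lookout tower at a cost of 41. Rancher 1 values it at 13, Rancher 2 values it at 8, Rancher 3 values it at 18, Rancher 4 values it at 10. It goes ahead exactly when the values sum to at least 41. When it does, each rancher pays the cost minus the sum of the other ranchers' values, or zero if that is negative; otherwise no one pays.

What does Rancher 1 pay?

Total value 49 ≥ cost 41, so the project is built.
The other ranchers' values sum to 36.
Cost minus that sum is 41 - 36 = 5.

5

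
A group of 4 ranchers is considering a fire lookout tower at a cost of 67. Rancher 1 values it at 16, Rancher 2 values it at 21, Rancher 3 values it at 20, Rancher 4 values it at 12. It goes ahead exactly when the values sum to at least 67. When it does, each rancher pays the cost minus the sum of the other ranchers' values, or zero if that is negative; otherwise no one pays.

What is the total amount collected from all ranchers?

Total value 69 ≥ cost 67, so it is built.
Rancher 1: others sum to 53; max(0, 67 - 53) = 14.
Rancher 2: others sum to 48; max(0, 67 - 48) = 19.
Rancher 3: others sum to 49; max(0, 67 - 49) = 18.
Rancher 4: others sum to 57; max(0, 67 - 57) = 10.
Total collected = 14 + 19 + 18 + 10 = 61.

61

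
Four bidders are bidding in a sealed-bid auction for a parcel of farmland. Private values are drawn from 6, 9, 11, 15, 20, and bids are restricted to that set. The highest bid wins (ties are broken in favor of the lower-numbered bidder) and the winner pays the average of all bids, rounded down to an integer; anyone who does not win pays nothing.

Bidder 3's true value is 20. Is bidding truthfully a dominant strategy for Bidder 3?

Consider the case where Bidder 1 bids 6, Bidder 2 bids 6 and Bidder 4 bids 6.
Truthful bid 20: wins, pays 9, utility 20 - 9 = 11.
Bid 9 instead: wins, pays 6, utility 20 - 6 = 14.
Since 14 > 11, bidding 9 is strictly better here, so truthful bidding is not dominant.

No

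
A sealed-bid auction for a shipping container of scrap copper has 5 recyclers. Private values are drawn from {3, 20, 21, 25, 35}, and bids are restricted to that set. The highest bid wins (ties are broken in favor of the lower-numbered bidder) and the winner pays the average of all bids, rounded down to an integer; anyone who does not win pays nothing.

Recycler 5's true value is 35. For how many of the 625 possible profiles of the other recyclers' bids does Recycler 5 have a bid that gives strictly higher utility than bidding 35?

Others bid (3, 3, 3, 3): truth gives 26; bid 20 gives 29 > 26. Violating.
Others bid (3, 3, 3, 20): truth gives 23; bid 21 gives 25 > 23. Violating.
Others bid (3, 3, 3, 21): truth gives 22; bid 25 gives 24 > 22. Violating.
Others bid (3, 3, 20, 3): truth gives 23; bid 21 gives 25 > 23. Violating.
Others bid (3, 3, 3, 25): truth gives 22; no alternative beats it.
Others bid (3, 3, 3, 35): truth gives 0; no alternative beats it.
(Checking all 625 profiles: 81 have a profitable deviation, 544 do not.)

81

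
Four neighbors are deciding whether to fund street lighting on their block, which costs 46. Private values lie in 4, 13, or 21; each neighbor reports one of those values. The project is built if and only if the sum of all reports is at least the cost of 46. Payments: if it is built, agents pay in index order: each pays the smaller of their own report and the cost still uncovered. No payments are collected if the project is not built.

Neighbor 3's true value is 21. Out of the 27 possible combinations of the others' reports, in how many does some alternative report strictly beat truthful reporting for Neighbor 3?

Others report (4, 13, 21): truth gives 0; report 13 gives 8 > 0. Violating.
Others report (4, 21, 13): truth gives 0; report 13 gives 8 > 0. Violating.
Others report (4, 21, 21): truth gives 0; report 4 gives 17 > 0. Violating.
Others report (13, 4, 21): truth gives 0; report 13 gives 8 > 0. Violating.
Others report (4, 4, 4): truth gives 0; no alternative beats it.
Others report (4, 4, 13): truth gives 0; no alternative beats it.
(Checking all 27 profiles: 12 have a profitable deviation, 15 do not.)

12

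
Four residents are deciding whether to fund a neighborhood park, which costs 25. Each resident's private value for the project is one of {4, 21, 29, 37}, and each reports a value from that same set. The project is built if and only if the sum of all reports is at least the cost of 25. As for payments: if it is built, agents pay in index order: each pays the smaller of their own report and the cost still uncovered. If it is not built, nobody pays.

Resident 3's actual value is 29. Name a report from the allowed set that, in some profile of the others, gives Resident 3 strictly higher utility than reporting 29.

Suppose Resident 1 reports 4, Resident 2 reports 4 and Resident 4 reports 21.
Report 29: project built, pays 17, utility 29 - 17 = 12.
Report 4: project built, pays 4, utility 29 - 4 = 25.
So reporting 4 beats truth here (25 > 12).

4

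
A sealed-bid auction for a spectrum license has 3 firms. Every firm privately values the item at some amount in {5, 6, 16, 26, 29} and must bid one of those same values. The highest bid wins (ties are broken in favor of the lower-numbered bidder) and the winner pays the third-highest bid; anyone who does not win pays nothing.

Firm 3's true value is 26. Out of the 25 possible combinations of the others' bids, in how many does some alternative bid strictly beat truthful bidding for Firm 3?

6

Others bid (5, 26): truth gives 0; bid 29 gives 21 > 0. Violating.
Others bid (6, 26): truth gives 0; bid 29 gives 20 > 0. Violating.
Others bid (16, 26): truth gives 0; bid 29 gives 10 > 0. Violating.
Others bid (26, 5): truth gives 0; bid 29 gives 21 > 0. Violating.
Others bid (5, 5): truth gives 21; no alternative beats it.
Others bid (5, 6): truth gives 21; no alternative beats it.
(Checking all 25 profiles: 6 have a profitable deviation, 19 do not.)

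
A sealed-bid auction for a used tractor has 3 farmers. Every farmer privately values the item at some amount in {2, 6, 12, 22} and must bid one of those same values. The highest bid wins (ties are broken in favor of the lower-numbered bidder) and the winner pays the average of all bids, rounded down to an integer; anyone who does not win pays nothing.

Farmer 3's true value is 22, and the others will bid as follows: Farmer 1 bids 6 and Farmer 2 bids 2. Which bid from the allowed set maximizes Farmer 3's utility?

Bid 2: loses, pays 0, utility 0.
Bid 6: loses, pays 0, utility 0.
Bid 12: wins, pays 6, utility 22 - 6 = 16.
Bid 22: wins, pays 10, utility 22 - 10 = 12.
The best choice is 12 with utility 16.

12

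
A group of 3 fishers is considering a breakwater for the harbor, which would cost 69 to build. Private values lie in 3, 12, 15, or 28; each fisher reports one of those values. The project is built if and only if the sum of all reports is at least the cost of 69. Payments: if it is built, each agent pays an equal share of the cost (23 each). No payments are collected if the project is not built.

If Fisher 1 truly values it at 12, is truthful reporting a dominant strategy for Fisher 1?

Check each profile of the others' reports and compare truth against every alternative report.
Others report (3, 3): truth gives 0, best alternative gives 0.
Others report (3, 12): truth gives 0, best alternative gives 0.
Others report (3, 15): truth gives 0, best alternative gives 0.
Others report (3, 28): truth gives 0, best alternative gives 0.
Others report (12, 3): truth gives 0, best alternative gives 0.
Others report (12, 12): truth gives 0, best alternative gives 0.
(Remaining 10 profiles checked similarly; truth is weakly best in each.)
In every case the truthful report is at least as good as any alternative, so it is a dominant strategy.

Yes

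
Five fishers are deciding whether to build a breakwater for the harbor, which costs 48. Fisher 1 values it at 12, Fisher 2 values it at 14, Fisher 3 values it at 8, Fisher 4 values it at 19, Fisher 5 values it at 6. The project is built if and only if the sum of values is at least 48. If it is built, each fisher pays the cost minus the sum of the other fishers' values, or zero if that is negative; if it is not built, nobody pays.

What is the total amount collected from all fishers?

Total value 59 ≥ cost 48, so it is built.
Fisher 1: others sum to 47; max(0, 48 - 47) = 1.
Fisher 2: others sum to 45; max(0, 48 - 45) = 3.
Fisher 3: others sum to 51; max(0, 48 - 51) = 0.
Fisher 4: others sum to 40; max(0, 48 - 40) = 8.
Fisher 5: others sum to 53; max(0, 48 - 53) = 0.
Total collected = 1 + 3 + 0 + 8 + 0 = 12.

12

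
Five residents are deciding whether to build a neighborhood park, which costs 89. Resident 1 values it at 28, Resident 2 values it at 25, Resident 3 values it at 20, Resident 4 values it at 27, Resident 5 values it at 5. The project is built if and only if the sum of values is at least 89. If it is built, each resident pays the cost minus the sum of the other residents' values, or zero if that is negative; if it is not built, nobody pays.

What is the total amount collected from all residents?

36

Total value 105 ≥ cost 89, so it is built.
Resident 1: others sum to 77; max(0, 89 - 77) = 12.
Resident 2: others sum to 80; max(0, 89 - 80) = 9.
Resident 3: others sum to 85; max(0, 89 - 85) = 4.
Resident 4: others sum to 78; max(0, 89 - 78) = 11.
Resident 5: others sum to 100; max(0, 89 - 100) = 0.
Total collected = 12 + 9 + 4 + 11 + 0 = 36.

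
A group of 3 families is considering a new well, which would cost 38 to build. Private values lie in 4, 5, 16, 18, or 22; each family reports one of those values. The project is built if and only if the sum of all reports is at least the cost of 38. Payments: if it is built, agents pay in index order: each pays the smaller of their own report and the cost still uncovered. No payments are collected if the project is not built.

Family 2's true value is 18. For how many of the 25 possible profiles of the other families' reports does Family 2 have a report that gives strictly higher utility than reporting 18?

Others report (4, 18): truth gives 0; report 16 gives 2 > 0. Violating.
Others report (4, 22): truth gives 0; report 16 gives 2 > 0. Violating.
Others report (5, 18): truth gives 0; report 16 gives 2 > 0. Violating.
Others report (5, 22): truth gives 0; report 16 gives 2 > 0. Violating.
Others report (4, 4): truth gives 0; no alternative beats it.
Others report (4, 5): truth gives 0; no alternative beats it.
(Checking all 25 profiles: 15 have a profitable deviation, 10 do not.)

15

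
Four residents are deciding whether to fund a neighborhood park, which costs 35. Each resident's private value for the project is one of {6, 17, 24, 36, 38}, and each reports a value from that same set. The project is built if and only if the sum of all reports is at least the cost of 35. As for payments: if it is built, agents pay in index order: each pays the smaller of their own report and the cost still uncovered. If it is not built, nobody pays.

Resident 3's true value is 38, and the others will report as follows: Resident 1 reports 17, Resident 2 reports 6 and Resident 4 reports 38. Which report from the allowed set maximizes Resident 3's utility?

6

Report 6: project built, pays 6, utility 38 - 6 = 32.
Report 17: project built, pays 12, utility 38 - 12 = 26.
Report 24: project built, pays 12, utility 38 - 12 = 26.
Report 36: project built, pays 12, utility 38 - 12 = 26.
Report 38: project built, pays 12, utility 38 - 12 = 26.
The best choice is 6 with utility 32.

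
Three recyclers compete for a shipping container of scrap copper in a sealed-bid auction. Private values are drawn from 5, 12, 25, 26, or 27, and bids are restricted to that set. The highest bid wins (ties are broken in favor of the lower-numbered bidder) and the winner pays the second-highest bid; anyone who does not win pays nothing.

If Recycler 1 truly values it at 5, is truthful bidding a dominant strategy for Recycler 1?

Check each profile of the others' bids and compare truth against every alternative bid.
Others bid (5, 12): truth gives 0, best alternative gives -7.
Others bid (12, 5): truth gives 0, best alternative gives -7.
Others bid (12, 12): truth gives 0, best alternative gives -7.
Others bid (5, 5): truth gives 0, best alternative gives 0.
Others bid (5, 25): truth gives 0, best alternative gives 0.
Others bid (5, 26): truth gives 0, best alternative gives 0.
(Remaining 19 profiles checked similarly; truth is weakly best in each.)
In every case the truthful bid is at least as good as any alternative, so it is a dominant strategy.

Yes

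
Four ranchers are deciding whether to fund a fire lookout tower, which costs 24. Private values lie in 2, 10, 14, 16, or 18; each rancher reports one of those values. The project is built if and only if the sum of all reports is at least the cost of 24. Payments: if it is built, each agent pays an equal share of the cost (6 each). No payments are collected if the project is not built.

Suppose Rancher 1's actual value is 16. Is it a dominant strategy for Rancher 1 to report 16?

No

Consider the case where Rancher 2 reports 2, Rancher 3 reports 2 and Rancher 4 reports 2.
Truthful report 16: project not built, utility 0.
Report 18 instead: project built, pays 6, utility 16 - 6 = 10.
Since 10 > 0, reporting 18 is strictly better here, so truthful reporting is not dominant.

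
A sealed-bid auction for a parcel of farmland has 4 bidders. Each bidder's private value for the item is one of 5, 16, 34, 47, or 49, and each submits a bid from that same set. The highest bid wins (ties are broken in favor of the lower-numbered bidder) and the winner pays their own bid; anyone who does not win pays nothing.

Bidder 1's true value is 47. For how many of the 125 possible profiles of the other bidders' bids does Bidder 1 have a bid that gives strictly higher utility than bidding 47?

27

Others bid (5, 5, 5): truth gives 0; bid 5 gives 42 > 0. Violating.
Others bid (5, 5, 16): truth gives 0; bid 16 gives 31 > 0. Violating.
Others bid (5, 5, 34): truth gives 0; bid 34 gives 13 > 0. Violating.
Others bid (5, 16, 5): truth gives 0; bid 16 gives 31 > 0. Violating.
Others bid (5, 5, 47): truth gives 0; no alternative beats it.
Others bid (5, 5, 49): truth gives 0; no alternative beats it.
(Checking all 125 profiles: 27 have a profitable deviation, 98 do not.)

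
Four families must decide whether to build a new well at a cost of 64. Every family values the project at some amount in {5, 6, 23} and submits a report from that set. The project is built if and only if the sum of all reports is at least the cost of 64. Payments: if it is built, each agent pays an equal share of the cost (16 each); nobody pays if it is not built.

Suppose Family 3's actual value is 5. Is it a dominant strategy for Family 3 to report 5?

Yes

Check each profile of the others' reports and compare truth against every alternative report.
Others report (23, 23, 23): truth gives -11, best alternative gives -11.
Others report (5, 5, 5): truth gives 0, best alternative gives 0.
Others report (5, 5, 6): truth gives 0, best alternative gives 0.
Others report (5, 5, 23): truth gives 0, best alternative gives 0.
Others report (5, 6, 5): truth gives 0, best alternative gives 0.
Others report (5, 6, 6): truth gives 0, best alternative gives 0.
(Remaining 21 profiles checked similarly; truth is weakly best in each.)
In every case the truthful report is at least as good as any alternative, so it is a dominant strategy.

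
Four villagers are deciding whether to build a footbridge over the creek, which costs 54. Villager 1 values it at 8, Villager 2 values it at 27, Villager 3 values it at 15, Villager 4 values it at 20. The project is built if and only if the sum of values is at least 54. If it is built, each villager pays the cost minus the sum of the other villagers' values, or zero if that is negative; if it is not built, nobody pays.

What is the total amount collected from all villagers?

15

Total value 70 ≥ cost 54, so it is built.
Villager 1: others sum to 62; max(0, 54 - 62) = 0.
Villager 2: others sum to 43; max(0, 54 - 43) = 11.
Villager 3: others sum to 55; max(0, 54 - 55) = 0.
Villager 4: others sum to 50; max(0, 54 - 50) = 4.
Total collected = 0 + 11 + 0 + 4 = 15.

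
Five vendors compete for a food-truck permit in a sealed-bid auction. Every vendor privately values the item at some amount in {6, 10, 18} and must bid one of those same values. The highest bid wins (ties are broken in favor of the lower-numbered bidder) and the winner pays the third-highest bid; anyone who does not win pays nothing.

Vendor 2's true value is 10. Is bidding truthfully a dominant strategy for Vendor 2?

Consider the case where Vendor 1 bids 6, Vendor 3 bids 6, Vendor 4 bids 6 and Vendor 5 bids 18.
Truthful bid 10: loses, pays 0, utility 0.
Bid 18 instead: wins, pays 6, utility 10 - 6 = 4.
Since 4 > 0, bidding 18 is strictly better here, so truthful bidding is not dominant.

No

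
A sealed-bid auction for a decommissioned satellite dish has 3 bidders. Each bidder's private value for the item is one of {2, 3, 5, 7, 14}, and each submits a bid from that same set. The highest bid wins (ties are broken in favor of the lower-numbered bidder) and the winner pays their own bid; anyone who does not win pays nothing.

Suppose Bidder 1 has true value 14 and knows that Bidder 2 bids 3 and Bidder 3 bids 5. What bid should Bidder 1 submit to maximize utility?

Bid 2: loses, pays 0, utility 0.
Bid 3: loses, pays 0, utility 0.
Bid 5: wins, pays 5, utility 14 - 5 = 9.
Bid 7: wins, pays 7, utility 14 - 7 = 7.
Bid 14: wins, pays 14, utility 14 - 14 = 0.
The best choice is 5 with utility 9.

5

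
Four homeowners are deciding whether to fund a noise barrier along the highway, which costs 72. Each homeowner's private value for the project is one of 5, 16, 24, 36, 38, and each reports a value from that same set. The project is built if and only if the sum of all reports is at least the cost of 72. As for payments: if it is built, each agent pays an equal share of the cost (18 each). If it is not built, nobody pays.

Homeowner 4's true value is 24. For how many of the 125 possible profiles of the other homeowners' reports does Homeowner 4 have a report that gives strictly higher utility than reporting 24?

Others report (5, 5, 24): truth gives 0; report 38 gives 6 > 0. Violating.
Others report (5, 5, 36): truth gives 0; report 36 gives 6 > 0. Violating.
Others report (5, 16, 16): truth gives 0; report 36 gives 6 > 0. Violating.
Others report (5, 16, 24): truth gives 0; report 36 gives 6 > 0. Violating.
Others report (5, 5, 5): truth gives 0; no alternative beats it.
Others report (5, 5, 16): truth gives 0; no alternative beats it.
(Checking all 125 profiles: 15 have a profitable deviation, 110 do not.)

15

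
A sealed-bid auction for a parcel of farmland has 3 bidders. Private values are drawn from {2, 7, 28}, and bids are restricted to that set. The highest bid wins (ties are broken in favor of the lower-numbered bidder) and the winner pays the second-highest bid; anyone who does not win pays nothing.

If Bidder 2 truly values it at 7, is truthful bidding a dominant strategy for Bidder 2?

Check each profile of the others' bids and compare truth against every alternative bid.
Others bid (2, 2): truth gives 5, best alternative gives 5.
Others bid (2, 7): truth gives 0, best alternative gives 0.
Others bid (2, 28): truth gives 0, best alternative gives 0.
Others bid (7, 2): truth gives 0, best alternative gives 0.
Others bid (7, 7): truth gives 0, best alternative gives 0.
Others bid (7, 28): truth gives 0, best alternative gives 0.
(Remaining 3 profiles checked similarly; truth is weakly best in each.)
In every case the truthful bid is at least as good as any alternative, so it is a dominant strategy.

Yes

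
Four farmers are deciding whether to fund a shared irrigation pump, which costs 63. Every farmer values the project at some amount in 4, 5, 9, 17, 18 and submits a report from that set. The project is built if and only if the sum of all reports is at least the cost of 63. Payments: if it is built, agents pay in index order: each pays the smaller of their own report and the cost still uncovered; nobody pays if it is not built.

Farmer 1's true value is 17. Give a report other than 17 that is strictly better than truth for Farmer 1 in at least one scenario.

9

Suppose Farmer 2 reports 18, Farmer 3 reports 18 and Farmer 4 reports 18.
Report 17: project built, pays 17, utility 17 - 17 = 0.
Report 9: project built, pays 9, utility 17 - 9 = 8.
So reporting 9 beats truth here (8 > 0).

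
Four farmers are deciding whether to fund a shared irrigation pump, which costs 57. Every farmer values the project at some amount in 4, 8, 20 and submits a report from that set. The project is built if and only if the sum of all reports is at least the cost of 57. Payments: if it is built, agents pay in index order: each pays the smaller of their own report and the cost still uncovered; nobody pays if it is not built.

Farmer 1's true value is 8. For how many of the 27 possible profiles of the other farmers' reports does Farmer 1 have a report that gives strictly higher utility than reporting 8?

Others report (20, 20, 20): truth gives 0; report 4 gives 4 > 0. Violating.
Others report (4, 4, 4): truth gives 0; no alternative beats it.
Others report (4, 4, 8): truth gives 0; no alternative beats it.
(Checking all 27 profiles: 1 has a profitable deviation, 26 do not.)

1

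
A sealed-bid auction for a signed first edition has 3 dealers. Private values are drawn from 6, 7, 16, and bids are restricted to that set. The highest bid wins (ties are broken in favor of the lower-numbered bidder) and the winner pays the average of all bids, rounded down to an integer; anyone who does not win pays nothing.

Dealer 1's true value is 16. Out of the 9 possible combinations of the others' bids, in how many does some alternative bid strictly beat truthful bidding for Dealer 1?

Others bid (6, 6): truth gives 7; bid 6 gives 10 > 7. Violating.
Others bid (6, 7): truth gives 7; bid 7 gives 10 > 7. Violating.
Others bid (7, 6): truth gives 7; bid 7 gives 10 > 7. Violating.
Others bid (7, 7): truth gives 6; bid 7 gives 9 > 6. Violating.
Others bid (6, 16): truth gives 4; no alternative beats it.
Others bid (7, 16): truth gives 3; no alternative beats it.
(Checking all 9 profiles: 4 have a profitable deviation, 5 do not.)

4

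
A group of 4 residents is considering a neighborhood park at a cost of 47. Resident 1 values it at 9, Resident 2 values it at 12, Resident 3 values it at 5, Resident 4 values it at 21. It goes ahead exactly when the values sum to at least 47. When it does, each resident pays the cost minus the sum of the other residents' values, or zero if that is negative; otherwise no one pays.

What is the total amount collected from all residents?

Total value 47 ≥ cost 47, so it is built.
Resident 1: others sum to 38; max(0, 47 - 38) = 9.
Resident 2: others sum to 35; max(0, 47 - 35) = 12.
Resident 3: others sum to 42; max(0, 47 - 42) = 5.
Resident 4: others sum to 26; max(0, 47 - 26) = 21.
Total collected = 9 + 12 + 5 + 21 = 47.

47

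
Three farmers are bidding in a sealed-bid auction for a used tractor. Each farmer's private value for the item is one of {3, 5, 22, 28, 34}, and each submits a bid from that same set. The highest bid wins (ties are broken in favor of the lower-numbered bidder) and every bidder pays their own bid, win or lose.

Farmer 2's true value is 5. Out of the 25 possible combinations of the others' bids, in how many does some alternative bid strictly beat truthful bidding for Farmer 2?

23

Others bid (3, 22): truth gives -5; bid 3 gives -3 > -5. Violating.
Others bid (3, 28): truth gives -5; bid 3 gives -3 > -5. Violating.
Others bid (3, 34): truth gives -5; bid 3 gives -3 > -5. Violating.
Others bid (5, 3): truth gives -5; bid 3 gives -3 > -5. Violating.
Others bid (3, 3): truth gives 0; no alternative beats it.
Others bid (3, 5): truth gives 0; no alternative beats it.
(Checking all 25 profiles: 23 have a profitable deviation, 2 do not.)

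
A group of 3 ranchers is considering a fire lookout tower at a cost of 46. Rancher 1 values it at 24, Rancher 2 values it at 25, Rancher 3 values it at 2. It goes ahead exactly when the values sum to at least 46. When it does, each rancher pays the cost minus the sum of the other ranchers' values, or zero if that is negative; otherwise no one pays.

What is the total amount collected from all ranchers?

39

Total value 51 ≥ cost 46, so it is built.
Rancher 1: others sum to 27; max(0, 46 - 27) = 19.
Rancher 2: others sum to 26; max(0, 46 - 26) = 20.
Rancher 3: others sum to 49; max(0, 46 - 49) = 0.
Total collected = 19 + 20 + 0 = 39.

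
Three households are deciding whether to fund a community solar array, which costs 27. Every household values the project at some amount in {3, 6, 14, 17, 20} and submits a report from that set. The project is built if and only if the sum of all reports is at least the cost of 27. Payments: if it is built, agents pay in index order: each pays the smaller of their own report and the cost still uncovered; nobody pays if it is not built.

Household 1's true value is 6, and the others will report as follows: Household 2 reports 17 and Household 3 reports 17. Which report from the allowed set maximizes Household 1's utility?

3

Report 3: project built, pays 3, utility 6 - 3 = 3.
Report 6: project built, pays 6, utility 6 - 6 = 0.
Report 14: project built, pays 14, utility 6 - 14 = -8.
Report 17: project built, pays 17, utility 6 - 17 = -11.
Report 20: project built, pays 20, utility 6 - 20 = -14.
The best choice is 3 with utility 3.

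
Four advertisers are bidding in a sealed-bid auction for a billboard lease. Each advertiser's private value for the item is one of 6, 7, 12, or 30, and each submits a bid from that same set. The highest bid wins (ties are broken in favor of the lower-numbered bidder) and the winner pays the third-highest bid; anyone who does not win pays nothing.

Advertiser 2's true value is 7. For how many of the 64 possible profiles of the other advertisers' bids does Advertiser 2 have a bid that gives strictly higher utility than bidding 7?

Others bid (6, 6, 12): truth gives 0; bid 12 gives 1 > 0. Violating.
Others bid (6, 6, 30): truth gives 0; bid 30 gives 1 > 0. Violating.
Others bid (6, 12, 6): truth gives 0; bid 12 gives 1 > 0. Violating.
Others bid (6, 30, 6): truth gives 0; bid 30 gives 1 > 0. Violating.
Others bid (6, 6, 6): truth gives 1; no alternative beats it.
Others bid (6, 6, 7): truth gives 1; no alternative beats it.
(Checking all 64 profiles: 6 have a profitable deviation, 58 do not.)

6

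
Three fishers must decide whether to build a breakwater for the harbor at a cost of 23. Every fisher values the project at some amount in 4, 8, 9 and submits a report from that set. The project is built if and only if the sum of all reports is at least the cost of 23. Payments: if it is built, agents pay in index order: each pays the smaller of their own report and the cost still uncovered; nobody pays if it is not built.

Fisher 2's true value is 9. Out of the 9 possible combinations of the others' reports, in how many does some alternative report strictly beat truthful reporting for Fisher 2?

Others report (8, 8): truth gives 0; report 8 gives 1 > 0. Violating.
Others report (8, 9): truth gives 0; report 8 gives 1 > 0. Violating.
Others report (9, 8): truth gives 0; report 8 gives 1 > 0. Violating.
Others report (9, 9): truth gives 0; report 8 gives 1 > 0. Violating.
Others report (4, 4): truth gives 0; no alternative beats it.
Others report (4, 8): truth gives 0; no alternative beats it.
(Checking all 9 profiles: 4 have a profitable deviation, 5 do not.)

4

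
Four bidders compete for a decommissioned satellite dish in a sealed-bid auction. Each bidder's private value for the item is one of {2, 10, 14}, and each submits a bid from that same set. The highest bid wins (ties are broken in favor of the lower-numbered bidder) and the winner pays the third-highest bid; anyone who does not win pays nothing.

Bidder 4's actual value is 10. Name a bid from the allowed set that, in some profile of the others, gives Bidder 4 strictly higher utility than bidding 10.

14

Suppose Bidder 1 bids 2, Bidder 2 bids 2 and Bidder 3 bids 10.
Bid 10: loses, pays 0, utility 0.
Bid 14: wins, pays 2, utility 10 - 2 = 8.
So bidding 14 beats truth here (8 > 0).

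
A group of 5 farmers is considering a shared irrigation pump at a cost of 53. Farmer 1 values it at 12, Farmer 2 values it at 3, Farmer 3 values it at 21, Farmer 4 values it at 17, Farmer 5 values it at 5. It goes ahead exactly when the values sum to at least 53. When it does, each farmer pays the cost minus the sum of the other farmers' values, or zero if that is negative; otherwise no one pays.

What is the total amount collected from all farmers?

35

Total value 58 ≥ cost 53, so it is built.
Farmer 1: others sum to 46; max(0, 53 - 46) = 7.
Farmer 2: others sum to 55; max(0, 53 - 55) = 0.
Farmer 3: others sum to 37; max(0, 53 - 37) = 16.
Farmer 4: others sum to 41; max(0, 53 - 41) = 12.
Farmer 5: others sum to 53; max(0, 53 - 53) = 0.
Total collected = 7 + 0 + 16 + 12 + 0 = 35.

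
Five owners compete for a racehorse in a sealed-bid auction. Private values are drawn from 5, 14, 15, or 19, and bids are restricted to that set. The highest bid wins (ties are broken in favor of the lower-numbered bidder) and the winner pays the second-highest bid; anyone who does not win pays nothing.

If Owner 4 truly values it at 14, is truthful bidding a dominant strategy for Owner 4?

Check each profile of the others' bids and compare truth against every alternative bid.
Others bid (5, 5, 5, 5): truth gives 9, best alternative gives 9.
Others bid (5, 5, 5, 14): truth gives 0, best alternative gives 0.
Others bid (5, 5, 5, 15): truth gives 0, best alternative gives 0.
Others bid (5, 5, 5, 19): truth gives 0, best alternative gives 0.
Others bid (5, 5, 14, 5): truth gives 0, best alternative gives 0.
Others bid (5, 5, 14, 14): truth gives 0, best alternative gives 0.
(Remaining 250 profiles checked similarly; truth is weakly best in each.)
In every case the truthful bid is at least as good as any alternative, so it is a dominant strategy.

Yes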